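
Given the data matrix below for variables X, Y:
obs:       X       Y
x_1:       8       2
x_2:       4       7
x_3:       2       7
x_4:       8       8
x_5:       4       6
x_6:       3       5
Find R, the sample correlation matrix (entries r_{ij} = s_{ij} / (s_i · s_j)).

Step 1 — column means:
  mean(X) = (8 + 4 + 2 + 8 + 4 + 3) / 6 = 29/6 = 4.8333
  mean(Y) = (2 + 7 + 7 + 8 + 6 + 5) / 6 = 35/6 = 5.8333

Step 2 — sample variances and covariances s[i,j] = (1/(n-1)) · Σ_k (x_{k,i} - mean_i) · (x_{k,j} - mean_j), with n-1 = 5:
  s[X,X] = ((3.1667)·(3.1667) + (-0.8333)·(-0.8333) + (-2.8333)·(-2.8333) + (3.1667)·(3.1667) + (-0.8333)·(-0.8333) + (-1.8333)·(-1.8333)) / 5 = 32.8333/5 = 6.5667
  s[X,Y] = ((3.1667)·(-3.8333) + (-0.8333)·(1.1667) + (-2.8333)·(1.1667) + (3.1667)·(2.1667) + (-0.8333)·(0.1667) + (-1.8333)·(-0.8333)) / 5 = -8.1667/5 = -1.6333
  s[Y,Y] = ((-3.8333)·(-3.8333) + (1.1667)·(1.1667) + (1.1667)·(1.1667) + (2.1667)·(2.1667) + (0.1667)·(0.1667) + (-0.8333)·(-0.8333)) / 5 = 22.8333/5 = 4.5667
  Sample standard deviations s_i = √(s[i,i]):
  s(X) = √(6.5667) = 2.5626
  s(Y) = √(4.5667) = 2.137

Step 3 — r_{ij} = s_{ij} / (s_i · s_j):
  r[X,X] = 1 (diagonal).
  r[X,Y] = -1.6333 / (2.5626 · 2.137) = -1.6333 / 5.4761 = -0.2983
  r[Y,Y] = 1 (diagonal).

R is symmetric with unit diagonal. Assembling:

R = [[1, -0.2983],
 [-0.2983, 1]]


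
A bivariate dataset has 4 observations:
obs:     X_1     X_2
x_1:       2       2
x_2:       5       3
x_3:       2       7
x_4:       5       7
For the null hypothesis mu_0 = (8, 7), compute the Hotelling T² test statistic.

Step 1 — sample mean vector:
  mean(X_1) = (2 + 5 + 2 + 5) / 4 = 14/4 = 3.5
  mean(X_2) = (2 + 3 + 7 + 7) / 4 = 19/4 = 4.75
  x̄ = (3.5, 4.75),  deviation x̄ - mu_0 = (3.5, 4.75) - (8, 7) = (-4.5, -2.25).

Step 2 — sample covariance matrix, S[i,j] = (1/(n-1)) · Σ_k (x_{k,i} - mean_i) · (x_{k,j} - mean_j), divisor n-1 = 3:
  S[X_1,X_1] = ((-1.5)·(-1.5) + (1.5)·(1.5) + (-1.5)·(-1.5) + (1.5)·(1.5)) / 3 = 9/3 = 3
  S[X_1,X_2] = ((-1.5)·(-2.75) + (1.5)·(-1.75) + (-1.5)·(2.25) + (1.5)·(2.25)) / 3 = 1.5/3 = 0.5
  S[X_2,X_2] = ((-2.75)·(-2.75) + (-1.75)·(-1.75) + (2.25)·(2.25) + (2.25)·(2.25)) / 3 = 20.75/3 = 6.9167
  S = [[3, 0.5],
 [0.5, 6.9167]].

Step 3 — invert S. det(S) = 3·6.9167 - (0.5)² = 20.5.
  S^{-1} = (1/det) · [[d, -b], [-b, a]] = [[0.3374, -0.0244],
 [-0.0244, 0.1463]].

Step 4 — quadratic form (x̄ - mu_0)^T · S^{-1} · (x̄ - mu_0):
  S^{-1} · (x̄ - mu_0) = (-1.4634, -0.2195),
  (x̄ - mu_0)^T · [...] = (-4.5)·(-1.4634) + (-2.25)·(-0.2195) = 7.0793.

Step 5 — scale by n: T² = 4 · 7.0793 = 28.3171.

T² ≈ 28.3171


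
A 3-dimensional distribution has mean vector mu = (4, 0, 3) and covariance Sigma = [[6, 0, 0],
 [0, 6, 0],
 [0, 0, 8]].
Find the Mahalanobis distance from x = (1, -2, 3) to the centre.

Step 1 — centre the observation: (x - mu) = (-3, -2, 0).

Step 2 — invert Sigma (cofactor / det for 3×3, or solve directly):
  Sigma^{-1} = [[0.1667, 0, 0],
 [0, 0.1667, 0],
 [0, 0, 0.125]].

Step 3 — form the quadratic (x - mu)^T · Sigma^{-1} · (x - mu):
  Sigma^{-1} · (x - mu) = (-0.5, -0.3333, 0).
  (x - mu)^T · [Sigma^{-1} · (x - mu)] = (-3)·(-0.5) + (-2)·(-0.3333) + (0)·(0) = 2.1667.

Step 4 — take square root: d = √(2.1667) ≈ 1.472.

d(x, mu) = √(2.1667) ≈ 1.472


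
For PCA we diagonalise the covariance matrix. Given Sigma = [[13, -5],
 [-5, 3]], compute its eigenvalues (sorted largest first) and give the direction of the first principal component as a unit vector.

Step 1 — characteristic polynomial of 2×2 Sigma:
  det(Sigma - λI) = λ² - trace · λ + det = 0.
  trace = 13 + 3 = 16, det = 13·3 - (-5)² = 14.
Step 2 — discriminant:
  Δ = trace² - 4·det = 256 - 56 = 200.
Step 3 — eigenvalues:
  λ = (trace ± √Δ)/2 = (16 ± 14.1421)/2,
  λ_1 = 15.0711,  λ_2 = 0.9289.

Step 4 — unit eigenvector for λ_1: solve (Sigma - λ_1 I)v = 0. First row:
  (13 - 15.0711)·v_x + (-5)·v_y = 0, i.e. (-2.0711)·v_x + (-5)·v_y = 0,
  so v ∝ (b, λ_1 - a) = (-5, 2.0711); multiply by -1 so the first entry is positive: u = (5, -2.0711).
  ||u|| = √((5)² + (-2.0711)²) = √(29.2893) ≈ 5.412,
  v_1 = u/||u|| ≈ (0.9239, -0.3827) (||v_1|| = 1).

λ_1 = 15.0711,  λ_2 = 0.9289;  v_1 ≈ (0.9239, -0.3827)


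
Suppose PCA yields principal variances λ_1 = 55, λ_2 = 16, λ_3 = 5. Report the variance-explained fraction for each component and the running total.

Step 1 — total variance = trace(Sigma) = Σ λ_i = 55 + 16 + 5 = 76.

Step 2 — fraction explained by component i = λ_i / Σ λ:
  PC1: 55/76 = 0.7237
  PC2: 16/76 = 0.2105
  PC3: 5/76 = 0.0658

Step 3 — cumulative fraction after k components = (λ_1 + ... + λ_k) / Σ λ:
  k = 1: 55/76 = 0.7237
  k = 2: (55 + 16)/76 = 71/76 = 0.9342
  k = 3: (55 + 16 + 5)/76 = 76/76 = 1

Summary (fraction, with percent):

explained: PC1 0.7237 (72.37%), PC2 0.2105 (21.05%), PC3 0.0658 (6.58%);  cumulative: 0.7237, 0.9342, 1


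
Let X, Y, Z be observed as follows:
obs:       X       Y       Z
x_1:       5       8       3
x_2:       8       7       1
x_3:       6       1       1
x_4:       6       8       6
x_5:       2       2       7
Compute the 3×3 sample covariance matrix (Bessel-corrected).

Step 1 — column means:
  mean(X) = (5 + 8 + 6 + 6 + 2) / 5 = 27/5 = 5.4
  mean(Y) = (8 + 7 + 1 + 8 + 2) / 5 = 26/5 = 5.2
  mean(Z) = (3 + 1 + 1 + 6 + 7) / 5 = 18/5 = 3.6

Step 2 — sample covariance S[i,j] = (1/(n-1)) · Σ_k (x_{k,i} - mean_i) · (x_{k,j} - mean_j), with n-1 = 4.
  S[X,X] = ((-0.4)·(-0.4) + (2.6)·(2.6) + (0.6)·(0.6) + (0.6)·(0.6) + (-3.4)·(-3.4)) / 4 = 19.2/4 = 4.8
  S[X,Y] = ((-0.4)·(2.8) + (2.6)·(1.8) + (0.6)·(-4.2) + (0.6)·(2.8) + (-3.4)·(-3.2)) / 4 = 13.6/4 = 3.4
  S[X,Z] = ((-0.4)·(-0.6) + (2.6)·(-2.6) + (0.6)·(-2.6) + (0.6)·(2.4) + (-3.4)·(3.4)) / 4 = -18.2/4 = -4.55
  S[Y,Y] = ((2.8)·(2.8) + (1.8)·(1.8) + (-4.2)·(-4.2) + (2.8)·(2.8) + (-3.2)·(-3.2)) / 4 = 46.8/4 = 11.7
  S[Y,Z] = ((2.8)·(-0.6) + (1.8)·(-2.6) + (-4.2)·(-2.6) + (2.8)·(2.4) + (-3.2)·(3.4)) / 4 = 0.4/4 = 0.1
  S[Z,Z] = ((-0.6)·(-0.6) + (-2.6)·(-2.6) + (-2.6)·(-2.6) + (2.4)·(2.4) + (3.4)·(3.4)) / 4 = 31.2/4 = 7.8

S is symmetric (S[j,i] = S[i,j]). Assembling:

S = [[4.8, 3.4, -4.55],
 [3.4, 11.7, 0.1],
 [-4.55, 0.1, 7.8]]


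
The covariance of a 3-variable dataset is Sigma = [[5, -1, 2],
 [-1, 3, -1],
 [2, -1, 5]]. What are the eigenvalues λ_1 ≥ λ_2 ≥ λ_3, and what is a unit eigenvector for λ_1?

Step 1 — characteristic polynomial p(λ) = det(λI - Sigma) = λ³ - tr·λ² + c_1·λ - det, where tr = trace, c_1 = sum of the principal 2×2 minors, det = det(Sigma):
  tr = 5 + 3 + 5 = 13,
  c_1 = (5·3 - (-1)²) + (5·5 - (2)²) + (3·5 - (-1)²) = 14 + 21 + 14 = 49,
  det = 5·(3·5 - (-1)²) - (-1)·((-1)·5 - (-1)·(2)) + (2)·((-1)·(-1) - 3·(2)) = 5·(14) - (-1)·(-3) + (2)·(-5) = 57.
  So p(λ) = λ³ - 13λ² + 49λ - 57.
Step 2 — look for an integer root (rational root theorem: any rational root is an integer divisor of 57). Testing λ = 3:
  p(3) = 27 - 117 + 147 - 57 = 0  ✓
  Dividing out (λ - 3): p(λ) = (λ - 3)(λ² - 10λ + 19).
Step 3 — remaining eigenvalues from the quadratic λ² - 10λ + 19 = 0:
  Δ = 10² - 4·19 = 100 - 76 = 24,  λ = (10 ± √24)/2 = (10 ± 4.899)/2 ≈ 7.4495 or 2.5505.
  Sorted: λ_1 = 7.4495,  λ_2 = 3,  λ_3 = 2.5505  (check: sum = 13 = tr ✓).

Step 4 — unit eigenvector for λ_1 ≈ 7.4495: v spans the null space of (Sigma - λ_1 I), whose rows are
  r_1 = (-2.4495, -1, 2),  r_2 = (-1, -4.4495, -1),  r_3 = (2, -1, -2.4495).
  v is orthogonal to every row, so take v ∝ r_1 × r_2 = ((-1)·(-1) - (2)·(-4.4495), (2)·(-1) - (-2.4495)·(-1), (-2.4495)·(-4.4495) - (-1)·(-1)) ≈ (9.899, -4.4495, 9.899).
  Let u = (9.899, -4.4495, 9.899).
  ||u|| = √((9.899)² + (-4.4495)² + (9.899)²) = √(215.7775) ≈ 14.6894,  v_1 = u/||u|| ≈ (0.6739, -0.3029, 0.6739) (||v_1|| = 1).

λ_1 = 7.4495,  λ_2 = 3,  λ_3 = 2.5505;  v_1 ≈ (0.6739, -0.3029, 0.6739)


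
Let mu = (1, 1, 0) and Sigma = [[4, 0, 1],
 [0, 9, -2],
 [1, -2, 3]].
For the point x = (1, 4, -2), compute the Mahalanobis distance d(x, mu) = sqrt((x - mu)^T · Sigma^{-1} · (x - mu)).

Step 1 — centre the observation: (x - mu) = (0, 3, -2).

Step 2 — invert Sigma (cofactor / det for 3×3, or solve directly):
  Sigma^{-1} = [[0.2771, -0.0241, -0.1084],
 [-0.0241, 0.1325, 0.0964],
 [-0.1084, 0.0964, 0.4337]].

Step 3 — form the quadratic (x - mu)^T · Sigma^{-1} · (x - mu):
  Sigma^{-1} · (x - mu) = (0.1446, 0.2048, -0.5783).
  (x - mu)^T · [Sigma^{-1} · (x - mu)] = (0)·(0.1446) + (3)·(0.2048) + (-2)·(-0.5783) = 1.7711.

Step 4 — take square root: d = √(1.7711) ≈ 1.3308.

d(x, mu) = √(1.7711) ≈ 1.3308


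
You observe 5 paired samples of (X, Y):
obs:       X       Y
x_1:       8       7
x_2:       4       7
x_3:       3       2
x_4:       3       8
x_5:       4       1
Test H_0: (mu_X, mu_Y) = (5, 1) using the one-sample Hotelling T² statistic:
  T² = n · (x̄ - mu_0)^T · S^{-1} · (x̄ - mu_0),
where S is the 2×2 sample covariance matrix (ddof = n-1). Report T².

Step 1 — sample mean vector:
  mean(X) = (8 + 4 + 3 + 3 + 4) / 5 = 22/5 = 4.4
  mean(Y) = (7 + 7 + 2 + 8 + 1) / 5 = 25/5 = 5
  x̄ = (4.4, 5),  deviation x̄ - mu_0 = (4.4, 5) - (5, 1) = (-0.6, 4).

Step 2 — sample covariance matrix, S[i,j] = (1/(n-1)) · Σ_k (x_{k,i} - mean_i) · (x_{k,j} - mean_j), divisor n-1 = 4:
  S[X,X] = ((3.6)·(3.6) + (-0.4)·(-0.4) + (-1.4)·(-1.4) + (-1.4)·(-1.4) + (-0.4)·(-0.4)) / 4 = 17.2/4 = 4.3
  S[X,Y] = ((3.6)·(2) + (-0.4)·(2) + (-1.4)·(-3) + (-1.4)·(3) + (-0.4)·(-4)) / 4 = 8/4 = 2
  S[Y,Y] = ((2)·(2) + (2)·(2) + (-3)·(-3) + (3)·(3) + (-4)·(-4)) / 4 = 42/4 = 10.5
  S = [[4.3, 2],
 [2, 10.5]].

Step 3 — invert S. det(S) = 4.3·10.5 - (2)² = 41.15.
  S^{-1} = (1/det) · [[d, -b], [-b, a]] = [[0.2552, -0.0486],
 [-0.0486, 0.1045]].

Step 4 — quadratic form (x̄ - mu_0)^T · S^{-1} · (x̄ - mu_0):
  S^{-1} · (x̄ - mu_0) = (-0.3475, 0.4471),
  (x̄ - mu_0)^T · [...] = (-0.6)·(-0.3475) + (4)·(0.4471) = 1.9971.

Step 5 — scale by n: T² = 5 · 1.9971 = 9.9854.

T² ≈ 9.9854


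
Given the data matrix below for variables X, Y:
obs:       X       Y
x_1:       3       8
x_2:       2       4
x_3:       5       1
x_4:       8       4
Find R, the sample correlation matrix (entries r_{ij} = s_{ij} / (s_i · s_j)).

Step 1 — column means:
  mean(X) = (3 + 2 + 5 + 8) / 4 = 18/4 = 4.5
  mean(Y) = (8 + 4 + 1 + 4) / 4 = 17/4 = 4.25

Step 2 — sample variances and covariances s[i,j] = (1/(n-1)) · Σ_k (x_{k,i} - mean_i) · (x_{k,j} - mean_j), with n-1 = 3:
  s[X,X] = ((-1.5)·(-1.5) + (-2.5)·(-2.5) + (0.5)·(0.5) + (3.5)·(3.5)) / 3 = 21/3 = 7
  s[X,Y] = ((-1.5)·(3.75) + (-2.5)·(-0.25) + (0.5)·(-3.25) + (3.5)·(-0.25)) / 3 = -7.5/3 = -2.5
  s[Y,Y] = ((3.75)·(3.75) + (-0.25)·(-0.25) + (-3.25)·(-3.25) + (-0.25)·(-0.25)) / 3 = 24.75/3 = 8.25
  Sample standard deviations s_i = √(s[i,i]):
  s(X) = √(7) = 2.6458
  s(Y) = √(8.25) = 2.8723

Step 3 — r_{ij} = s_{ij} / (s_i · s_j):
  r[X,X] = 1 (diagonal).
  r[X,Y] = -2.5 / (2.6458 · 2.8723) = -2.5 / 7.5993 = -0.329
  r[Y,Y] = 1 (diagonal).

R is symmetric with unit diagonal. Assembling:

R = [[1, -0.329],
 [-0.329, 1]]


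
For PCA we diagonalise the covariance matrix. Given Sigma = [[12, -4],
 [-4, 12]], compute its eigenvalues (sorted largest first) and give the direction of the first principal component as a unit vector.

Step 1 — characteristic polynomial of 2×2 Sigma:
  det(Sigma - λI) = λ² - trace · λ + det = 0.
  trace = 12 + 12 = 24, det = 12·12 - (-4)² = 128.
Step 2 — discriminant:
  Δ = trace² - 4·det = 576 - 512 = 64.
Step 3 — eigenvalues:
  λ = (trace ± √Δ)/2 = (24 ± 8)/2,
  λ_1 = 16,  λ_2 = 8.

Step 4 — unit eigenvector for λ_1: solve (Sigma - λ_1 I)v = 0. First row:
  (12 - 16)·v_x + (-4)·v_y = 0, i.e. (-4)·v_x + (-4)·v_y = 0,
  so v ∝ (b, λ_1 - a) = (-4, 4); multiply by -1 so the first entry is positive: u = (4, -4).
  ||u|| = √((4)² + (-4)²) = √(32) ≈ 5.6569,
  v_1 = u/||u|| ≈ (0.7071, -0.7071) (||v_1|| = 1).

λ_1 = 16,  λ_2 = 8;  v_1 ≈ (0.7071, -0.7071)


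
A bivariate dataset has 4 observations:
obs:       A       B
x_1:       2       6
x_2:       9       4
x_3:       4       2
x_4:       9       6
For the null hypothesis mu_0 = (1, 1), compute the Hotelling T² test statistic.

Step 1 — sample mean vector:
  mean(A) = (2 + 9 + 4 + 9) / 4 = 24/4 = 6
  mean(B) = (6 + 4 + 2 + 6) / 4 = 18/4 = 4.5
  x̄ = (6, 4.5),  deviation x̄ - mu_0 = (6, 4.5) - (1, 1) = (5, 3.5).

Step 2 — sample covariance matrix, S[i,j] = (1/(n-1)) · Σ_k (x_{k,i} - mean_i) · (x_{k,j} - mean_j), divisor n-1 = 3:
  S[A,A] = ((-4)·(-4) + (3)·(3) + (-2)·(-2) + (3)·(3)) / 3 = 38/3 = 12.6667
  S[A,B] = ((-4)·(1.5) + (3)·(-0.5) + (-2)·(-2.5) + (3)·(1.5)) / 3 = 2/3 = 0.6667
  S[B,B] = ((1.5)·(1.5) + (-0.5)·(-0.5) + (-2.5)·(-2.5) + (1.5)·(1.5)) / 3 = 11/3 = 3.6667
  S = [[12.6667, 0.6667],
 [0.6667, 3.6667]].

Step 3 — invert S. det(S) = 12.6667·3.6667 - (0.6667)² = 46.
  S^{-1} = (1/det) · [[d, -b], [-b, a]] = [[0.0797, -0.0145],
 [-0.0145, 0.2754]].

Step 4 — quadratic form (x̄ - mu_0)^T · S^{-1} · (x̄ - mu_0):
  S^{-1} · (x̄ - mu_0) = (0.3478, 0.8913),
  (x̄ - mu_0)^T · [...] = (5)·(0.3478) + (3.5)·(0.8913) = 4.8587.

Step 5 — scale by n: T² = 4 · 4.8587 = 19.4348.

T² ≈ 19.4348


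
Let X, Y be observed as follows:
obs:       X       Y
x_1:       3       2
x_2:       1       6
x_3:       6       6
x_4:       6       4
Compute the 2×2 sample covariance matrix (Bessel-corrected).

Step 1 — column means:
  mean(X) = (3 + 1 + 6 + 6) / 4 = 16/4 = 4
  mean(Y) = (2 + 6 + 6 + 4) / 4 = 18/4 = 4.5

Step 2 — sample covariance S[i,j] = (1/(n-1)) · Σ_k (x_{k,i} - mean_i) · (x_{k,j} - mean_j), with n-1 = 3.
  S[X,X] = ((-1)·(-1) + (-3)·(-3) + (2)·(2) + (2)·(2)) / 3 = 18/3 = 6
  S[X,Y] = ((-1)·(-2.5) + (-3)·(1.5) + (2)·(1.5) + (2)·(-0.5)) / 3 = 0/3 = 0
  S[Y,Y] = ((-2.5)·(-2.5) + (1.5)·(1.5) + (1.5)·(1.5) + (-0.5)·(-0.5)) / 3 = 11/3 = 3.6667

S is symmetric (S[j,i] = S[i,j]). Assembling:

S = [[6, 0],
 [0, 3.6667]]


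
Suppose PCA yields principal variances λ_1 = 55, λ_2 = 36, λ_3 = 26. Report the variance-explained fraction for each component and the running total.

Step 1 — total variance = trace(Sigma) = Σ λ_i = 55 + 36 + 26 = 117.

Step 2 — fraction explained by component i = λ_i / Σ λ:
  PC1: 55/117 = 0.4701
  PC2: 36/117 = 0.3077
  PC3: 26/117 = 0.2222

Step 3 — cumulative fraction after k components = (λ_1 + ... + λ_k) / Σ λ:
  k = 1: 55/117 = 0.4701
  k = 2: (55 + 36)/117 = 91/117 = 0.7778
  k = 3: (55 + 36 + 26)/117 = 117/117 = 1

Summary (fraction, with percent):

explained: PC1 0.4701 (47.01%), PC2 0.3077 (30.77%), PC3 0.2222 (22.22%);  cumulative: 0.4701, 0.7778, 1


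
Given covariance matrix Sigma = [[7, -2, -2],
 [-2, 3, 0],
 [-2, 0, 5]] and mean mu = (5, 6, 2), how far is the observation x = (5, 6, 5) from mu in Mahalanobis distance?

Step 1 — centre the observation: (x - mu) = (0, 0, 3).

Step 2 — invert Sigma (cofactor / det for 3×3, or solve directly):
  Sigma^{-1} = [[0.2055, 0.137, 0.0822],
 [0.137, 0.4247, 0.0548],
 [0.0822, 0.0548, 0.2329]].

Step 3 — form the quadratic (x - mu)^T · Sigma^{-1} · (x - mu):
  Sigma^{-1} · (x - mu) = (0.2466, 0.1644, 0.6986).
  (x - mu)^T · [Sigma^{-1} · (x - mu)] = (0)·(0.2466) + (0)·(0.1644) + (3)·(0.6986) = 2.0959.

Step 4 — take square root: d = √(2.0959) ≈ 1.4477.

d(x, mu) = √(2.0959) ≈ 1.4477


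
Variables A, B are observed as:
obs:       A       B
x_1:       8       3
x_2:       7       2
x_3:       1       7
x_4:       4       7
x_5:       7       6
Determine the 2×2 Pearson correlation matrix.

Step 1 — column means:
  mean(A) = (8 + 7 + 1 + 4 + 7) / 5 = 27/5 = 5.4
  mean(B) = (3 + 2 + 7 + 7 + 6) / 5 = 25/5 = 5

Step 2 — sample variances and covariances s[i,j] = (1/(n-1)) · Σ_k (x_{k,i} - mean_i) · (x_{k,j} - mean_j), with n-1 = 4:
  s[A,A] = ((2.6)·(2.6) + (1.6)·(1.6) + (-4.4)·(-4.4) + (-1.4)·(-1.4) + (1.6)·(1.6)) / 4 = 33.2/4 = 8.3
  s[A,B] = ((2.6)·(-2) + (1.6)·(-3) + (-4.4)·(2) + (-1.4)·(2) + (1.6)·(1)) / 4 = -20/4 = -5
  s[B,B] = ((-2)·(-2) + (-3)·(-3) + (2)·(2) + (2)·(2) + (1)·(1)) / 4 = 22/4 = 5.5
  Sample standard deviations s_i = √(s[i,i]):
  s(A) = √(8.3) = 2.881
  s(B) = √(5.5) = 2.3452

Step 3 — r_{ij} = s_{ij} / (s_i · s_j):
  r[A,A] = 1 (diagonal).
  r[A,B] = -5 / (2.881 · 2.3452) = -5 / 6.7565 = -0.74
  r[B,B] = 1 (diagonal).

R is symmetric with unit diagonal. Assembling:

R = [[1, -0.74],
 [-0.74, 1]]


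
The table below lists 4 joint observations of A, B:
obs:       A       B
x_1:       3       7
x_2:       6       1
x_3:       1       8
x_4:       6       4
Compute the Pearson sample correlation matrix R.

Step 1 — column means:
  mean(A) = (3 + 6 + 1 + 6) / 4 = 16/4 = 4
  mean(B) = (7 + 1 + 8 + 4) / 4 = 20/4 = 5

Step 2 — sample variances and covariances s[i,j] = (1/(n-1)) · Σ_k (x_{k,i} - mean_i) · (x_{k,j} - mean_j), with n-1 = 3:
  s[A,A] = ((-1)·(-1) + (2)·(2) + (-3)·(-3) + (2)·(2)) / 3 = 18/3 = 6
  s[A,B] = ((-1)·(2) + (2)·(-4) + (-3)·(3) + (2)·(-1)) / 3 = -21/3 = -7
  s[B,B] = ((2)·(2) + (-4)·(-4) + (3)·(3) + (-1)·(-1)) / 3 = 30/3 = 10
  Sample standard deviations s_i = √(s[i,i]):
  s(A) = √(6) = 2.4495
  s(B) = √(10) = 3.1623

Step 3 — r_{ij} = s_{ij} / (s_i · s_j):
  r[A,A] = 1 (diagonal).
  r[A,B] = -7 / (2.4495 · 3.1623) = -7 / 7.746 = -0.9037
  r[B,B] = 1 (diagonal).

R is symmetric with unit diagonal. Assembling:

R = [[1, -0.9037],
 [-0.9037, 1]]


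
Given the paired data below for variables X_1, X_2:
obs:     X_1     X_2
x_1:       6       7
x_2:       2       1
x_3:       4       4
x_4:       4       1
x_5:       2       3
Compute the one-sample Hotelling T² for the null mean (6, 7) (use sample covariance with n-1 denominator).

Step 1 — sample mean vector:
  mean(X_1) = (6 + 2 + 4 + 4 + 2) / 5 = 18/5 = 3.6
  mean(X_2) = (7 + 1 + 4 + 1 + 3) / 5 = 16/5 = 3.2
  x̄ = (3.6, 3.2),  deviation x̄ - mu_0 = (3.6, 3.2) - (6, 7) = (-2.4, -3.8).

Step 2 — sample covariance matrix, S[i,j] = (1/(n-1)) · Σ_k (x_{k,i} - mean_i) · (x_{k,j} - mean_j), divisor n-1 = 4:
  S[X_1,X_1] = ((2.4)·(2.4) + (-1.6)·(-1.6) + (0.4)·(0.4) + (0.4)·(0.4) + (-1.6)·(-1.6)) / 4 = 11.2/4 = 2.8
  S[X_1,X_2] = ((2.4)·(3.8) + (-1.6)·(-2.2) + (0.4)·(0.8) + (0.4)·(-2.2) + (-1.6)·(-0.2)) / 4 = 12.4/4 = 3.1
  S[X_2,X_2] = ((3.8)·(3.8) + (-2.2)·(-2.2) + (0.8)·(0.8) + (-2.2)·(-2.2) + (-0.2)·(-0.2)) / 4 = 24.8/4 = 6.2
  S = [[2.8, 3.1],
 [3.1, 6.2]].

Step 3 — invert S. det(S) = 2.8·6.2 - (3.1)² = 7.75.
  S^{-1} = (1/det) · [[d, -b], [-b, a]] = [[0.8, -0.4],
 [-0.4, 0.3613]].

Step 4 — quadratic form (x̄ - mu_0)^T · S^{-1} · (x̄ - mu_0):
  S^{-1} · (x̄ - mu_0) = (-0.4, -0.4129),
  (x̄ - mu_0)^T · [...] = (-2.4)·(-0.4) + (-3.8)·(-0.4129) = 2.529.

Step 5 — scale by n: T² = 5 · 2.529 = 12.6452.

T² ≈ 12.6452


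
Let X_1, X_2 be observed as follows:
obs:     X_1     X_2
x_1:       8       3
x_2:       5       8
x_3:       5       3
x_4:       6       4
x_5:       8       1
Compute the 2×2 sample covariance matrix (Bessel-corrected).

Step 1 — column means:
  mean(X_1) = (8 + 5 + 5 + 6 + 8) / 5 = 32/5 = 6.4
  mean(X_2) = (3 + 8 + 3 + 4 + 1) / 5 = 19/5 = 3.8

Step 2 — sample covariance S[i,j] = (1/(n-1)) · Σ_k (x_{k,i} - mean_i) · (x_{k,j} - mean_j), with n-1 = 4.
  S[X_1,X_1] = ((1.6)·(1.6) + (-1.4)·(-1.4) + (-1.4)·(-1.4) + (-0.4)·(-0.4) + (1.6)·(1.6)) / 4 = 9.2/4 = 2.3
  S[X_1,X_2] = ((1.6)·(-0.8) + (-1.4)·(4.2) + (-1.4)·(-0.8) + (-0.4)·(0.2) + (1.6)·(-2.8)) / 4 = -10.6/4 = -2.65
  S[X_2,X_2] = ((-0.8)·(-0.8) + (4.2)·(4.2) + (-0.8)·(-0.8) + (0.2)·(0.2) + (-2.8)·(-2.8)) / 4 = 26.8/4 = 6.7

S is symmetric (S[j,i] = S[i,j]). Assembling:

S = [[2.3, -2.65],
 [-2.65, 6.7]]


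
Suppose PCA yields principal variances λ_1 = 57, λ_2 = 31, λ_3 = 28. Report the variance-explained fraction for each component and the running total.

Step 1 — total variance = trace(Sigma) = Σ λ_i = 57 + 31 + 28 = 116.

Step 2 — fraction explained by component i = λ_i / Σ λ:
  PC1: 57/116 = 0.4914
  PC2: 31/116 = 0.2672
  PC3: 28/116 = 0.2414

Step 3 — cumulative fraction after k components = (λ_1 + ... + λ_k) / Σ λ:
  k = 1: 57/116 = 0.4914
  k = 2: (57 + 31)/116 = 88/116 = 0.7586
  k = 3: (57 + 31 + 28)/116 = 116/116 = 1

Summary (fraction, with percent):

explained: PC1 0.4914 (49.14%), PC2 0.2672 (26.72%), PC3 0.2414 (24.14%);  cumulative: 0.4914, 0.7586, 1


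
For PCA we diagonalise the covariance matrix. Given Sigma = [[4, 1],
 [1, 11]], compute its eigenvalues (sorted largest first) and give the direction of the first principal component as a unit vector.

Step 1 — characteristic polynomial of 2×2 Sigma:
  det(Sigma - λI) = λ² - trace · λ + det = 0.
  trace = 4 + 11 = 15, det = 4·11 - (1)² = 43.
Step 2 — discriminant:
  Δ = trace² - 4·det = 225 - 172 = 53.
Step 3 — eigenvalues:
  λ = (trace ± √Δ)/2 = (15 ± 7.2801)/2,
  λ_1 = 11.1401,  λ_2 = 3.8599.

Step 4 — unit eigenvector for λ_1: solve (Sigma - λ_1 I)v = 0. First row:
  (4 - 11.1401)·v_x + (1)·v_y = 0, i.e. (-7.1401)·v_x + (1)·v_y = 0,
  so v ∝ (b, λ_1 - a) = (1, 7.1401) = u.
  ||u|| = √((1)² + (7.1401)²) = √(51.9804) ≈ 7.2097,
  v_1 = u/||u|| ≈ (0.1387, 0.9903) (||v_1|| = 1).

λ_1 = 11.1401,  λ_2 = 3.8599;  v_1 ≈ (0.1387, 0.9903)


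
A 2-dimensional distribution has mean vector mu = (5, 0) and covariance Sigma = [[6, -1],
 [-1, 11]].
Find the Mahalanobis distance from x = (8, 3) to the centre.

Step 1 — centre the observation: (x - mu) = (3, 3).

Step 2 — invert Sigma. det(Sigma) = 6·11 - (-1)² = 65.
  Sigma^{-1} = (1/det) · [[d, -b], [-b, a]] = [[0.1692, 0.0154],
 [0.0154, 0.0923]].

Step 3 — form the quadratic (x - mu)^T · Sigma^{-1} · (x - mu):
  Sigma^{-1} · (x - mu) = (0.5538, 0.3231).
  (x - mu)^T · [Sigma^{-1} · (x - mu)] = (3)·(0.5538) + (3)·(0.3231) = 2.6308.

Step 4 — take square root: d = √(2.6308) ≈ 1.622.

d(x, mu) = √(2.6308) ≈ 1.622


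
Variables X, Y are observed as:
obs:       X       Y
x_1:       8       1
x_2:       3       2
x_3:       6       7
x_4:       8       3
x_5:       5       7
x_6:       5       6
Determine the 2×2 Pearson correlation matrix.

Step 1 — column means:
  mean(X) = (8 + 3 + 6 + 8 + 5 + 5) / 6 = 35/6 = 5.8333
  mean(Y) = (1 + 2 + 7 + 3 + 7 + 6) / 6 = 26/6 = 4.3333

Step 2 — sample variances and covariances s[i,j] = (1/(n-1)) · Σ_k (x_{k,i} - mean_i) · (x_{k,j} - mean_j), with n-1 = 5:
  s[X,X] = ((2.1667)·(2.1667) + (-2.8333)·(-2.8333) + (0.1667)·(0.1667) + (2.1667)·(2.1667) + (-0.8333)·(-0.8333) + (-0.8333)·(-0.8333)) / 5 = 18.8333/5 = 3.7667
  s[X,Y] = ((2.1667)·(-3.3333) + (-2.8333)·(-2.3333) + (0.1667)·(2.6667) + (2.1667)·(-1.3333) + (-0.8333)·(2.6667) + (-0.8333)·(1.6667)) / 5 = -6.6667/5 = -1.3333
  s[Y,Y] = ((-3.3333)·(-3.3333) + (-2.3333)·(-2.3333) + (2.6667)·(2.6667) + (-1.3333)·(-1.3333) + (2.6667)·(2.6667) + (1.6667)·(1.6667)) / 5 = 35.3333/5 = 7.0667
  Sample standard deviations s_i = √(s[i,i]):
  s(X) = √(3.7667) = 1.9408
  s(Y) = √(7.0667) = 2.6583

Step 3 — r_{ij} = s_{ij} / (s_i · s_j):
  r[X,X] = 1 (diagonal).
  r[X,Y] = -1.3333 / (1.9408 · 2.6583) = -1.3333 / 5.1592 = -0.2584
  r[Y,Y] = 1 (diagonal).

R is symmetric with unit diagonal. Assembling:

R = [[1, -0.2584],
 [-0.2584, 1]]


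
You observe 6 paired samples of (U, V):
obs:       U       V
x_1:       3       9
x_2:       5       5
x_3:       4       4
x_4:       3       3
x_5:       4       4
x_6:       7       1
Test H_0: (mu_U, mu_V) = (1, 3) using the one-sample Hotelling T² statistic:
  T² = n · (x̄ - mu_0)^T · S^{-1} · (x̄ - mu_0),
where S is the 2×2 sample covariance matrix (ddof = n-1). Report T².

Step 1 — sample mean vector:
  mean(U) = (3 + 5 + 4 + 3 + 4 + 7) / 6 = 26/6 = 4.3333
  mean(V) = (9 + 5 + 4 + 3 + 4 + 1) / 6 = 26/6 = 4.3333
  x̄ = (4.3333, 4.3333),  deviation x̄ - mu_0 = (4.3333, 4.3333) - (1, 3) = (3.3333, 1.3333).

Step 2 — sample covariance matrix, S[i,j] = (1/(n-1)) · Σ_k (x_{k,i} - mean_i) · (x_{k,j} - mean_j), divisor n-1 = 5:
  S[U,U] = ((-1.3333)·(-1.3333) + (0.6667)·(0.6667) + (-0.3333)·(-0.3333) + (-1.3333)·(-1.3333) + (-0.3333)·(-0.3333) + (2.6667)·(2.6667)) / 5 = 11.3333/5 = 2.2667
  S[U,V] = ((-1.3333)·(4.6667) + (0.6667)·(0.6667) + (-0.3333)·(-0.3333) + (-1.3333)·(-1.3333) + (-0.3333)·(-0.3333) + (2.6667)·(-3.3333)) / 5 = -12.6667/5 = -2.5333
  S[V,V] = ((4.6667)·(4.6667) + (0.6667)·(0.6667) + (-0.3333)·(-0.3333) + (-1.3333)·(-1.3333) + (-0.3333)·(-0.3333) + (-3.3333)·(-3.3333)) / 5 = 35.3333/5 = 7.0667
  S = [[2.2667, -2.5333],
 [-2.5333, 7.0667]].

Step 3 — invert S. det(S) = 2.2667·7.0667 - (-2.5333)² = 9.6.
  S^{-1} = (1/det) · [[d, -b], [-b, a]] = [[0.7361, 0.2639],
 [0.2639, 0.2361]].

Step 4 — quadratic form (x̄ - mu_0)^T · S^{-1} · (x̄ - mu_0):
  S^{-1} · (x̄ - mu_0) = (2.8056, 1.1944),
  (x̄ - mu_0)^T · [...] = (3.3333)·(2.8056) + (1.3333)·(1.1944) = 10.9444.

Step 5 — scale by n: T² = 6 · 10.9444 = 65.6667.

T² ≈ 65.6667


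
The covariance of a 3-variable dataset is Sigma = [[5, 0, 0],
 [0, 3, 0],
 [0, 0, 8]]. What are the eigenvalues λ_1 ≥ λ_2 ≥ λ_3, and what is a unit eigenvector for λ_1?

Step 1 — characteristic polynomial p(λ) = det(λI - Sigma) = λ³ - tr·λ² + c_1·λ - det, where tr = trace, c_1 = sum of the principal 2×2 minors, det = det(Sigma):
  tr = 5 + 3 + 8 = 16,
  c_1 = (5·3 - (0)²) + (5·8 - (0)²) + (3·8 - (0)²) = 15 + 40 + 24 = 79,
  det = 5·(3·8 - (0)²) - (0)·((0)·8 - (0)·(0)) + (0)·((0)·(0) - 3·(0)) = 5·(24) - (0)·(0) + (0)·(0) = 120.
  So p(λ) = λ³ - 16λ² + 79λ - 120.
Step 2 — look for an integer root (rational root theorem: any rational root is an integer divisor of 120). Testing λ = 3:
  p(3) = 27 - 144 + 237 - 120 = 0  ✓
  Dividing out (λ - 3): p(λ) = (λ - 3)(λ² - 13λ + 40).
Step 3 — remaining eigenvalues from the quadratic λ² - 13λ + 40 = 0:
  Δ = 13² - 4·40 = 169 - 160 = 9,  λ = (13 ± √9)/2 = (13 ± 3)/2 = 8 or 5.
  Sorted: λ_1 = 8,  λ_2 = 5,  λ_3 = 3  (check: sum = 16 = tr ✓).

Step 4 — unit eigenvector for λ_1 = 8: v spans the null space of (Sigma - λ_1 I), whose rows are
  r_1 = (-3, 0, 0),  r_2 = (0, -5, 0),  r_3 = (0, 0, 0).
  v is orthogonal to every row, so take v ∝ r_1 × r_2 = ((0)·(0) - (0)·(-5), (0)·(0) - (-3)·(0), (-3)·(-5) - (0)·(0)) = (0, 0, 15).
  Rescale (divide by 15): u = (0, 0, 1).
  ||u|| = √((0)² + (0)² + (1)²) = √(1) = 1,  v_1 = u/||u|| ≈ (0, 0, 1) (||v_1|| = 1).

λ_1 = 8,  λ_2 = 5,  λ_3 = 3;  v_1 ≈ (0, 0, 1)


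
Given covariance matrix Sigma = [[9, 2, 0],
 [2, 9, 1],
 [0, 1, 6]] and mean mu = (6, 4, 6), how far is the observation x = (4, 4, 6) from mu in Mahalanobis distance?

Step 1 — centre the observation: (x - mu) = (-2, 0, 0).

Step 2 — invert Sigma (cofactor / det for 3×3, or solve directly):
  Sigma^{-1} = [[0.117, -0.0265, 0.0044],
 [-0.0265, 0.1192, -0.0199],
 [0.0044, -0.0199, 0.17]].

Step 3 — form the quadratic (x - mu)^T · Sigma^{-1} · (x - mu):
  Sigma^{-1} · (x - mu) = (-0.234, 0.053, -0.0088).
  (x - mu)^T · [Sigma^{-1} · (x - mu)] = (-2)·(-0.234) + (0)·(0.053) + (0)·(-0.0088) = 0.468.

Step 4 — take square root: d = √(0.468) ≈ 0.6841.

d(x, mu) = √(0.468) ≈ 0.6841


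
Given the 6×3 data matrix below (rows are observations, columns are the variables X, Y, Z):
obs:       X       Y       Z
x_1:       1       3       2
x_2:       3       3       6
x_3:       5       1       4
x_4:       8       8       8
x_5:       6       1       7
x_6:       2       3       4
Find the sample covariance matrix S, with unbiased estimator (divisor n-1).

Step 1 — column means:
  mean(X) = (1 + 3 + 5 + 8 + 6 + 2) / 6 = 25/6 = 4.1667
  mean(Y) = (3 + 3 + 1 + 8 + 1 + 3) / 6 = 19/6 = 3.1667
  mean(Z) = (2 + 6 + 4 + 8 + 7 + 4) / 6 = 31/6 = 5.1667

Step 2 — sample covariance S[i,j] = (1/(n-1)) · Σ_k (x_{k,i} - mean_i) · (x_{k,j} - mean_j), with n-1 = 5.
  S[X,X] = ((-3.1667)·(-3.1667) + (-1.1667)·(-1.1667) + (0.8333)·(0.8333) + (3.8333)·(3.8333) + (1.8333)·(1.8333) + (-2.1667)·(-2.1667)) / 5 = 34.8333/5 = 6.9667
  S[X,Y] = ((-3.1667)·(-0.1667) + (-1.1667)·(-0.1667) + (0.8333)·(-2.1667) + (3.8333)·(4.8333) + (1.8333)·(-2.1667) + (-2.1667)·(-0.1667)) / 5 = 13.8333/5 = 2.7667
  S[X,Z] = ((-3.1667)·(-3.1667) + (-1.1667)·(0.8333) + (0.8333)·(-1.1667) + (3.8333)·(2.8333) + (1.8333)·(1.8333) + (-2.1667)·(-1.1667)) / 5 = 24.8333/5 = 4.9667
  S[Y,Y] = ((-0.1667)·(-0.1667) + (-0.1667)·(-0.1667) + (-2.1667)·(-2.1667) + (4.8333)·(4.8333) + (-2.1667)·(-2.1667) + (-0.1667)·(-0.1667)) / 5 = 32.8333/5 = 6.5667
  S[Y,Z] = ((-0.1667)·(-3.1667) + (-0.1667)·(0.8333) + (-2.1667)·(-1.1667) + (4.8333)·(2.8333) + (-2.1667)·(1.8333) + (-0.1667)·(-1.1667)) / 5 = 12.8333/5 = 2.5667
  S[Z,Z] = ((-3.1667)·(-3.1667) + (0.8333)·(0.8333) + (-1.1667)·(-1.1667) + (2.8333)·(2.8333) + (1.8333)·(1.8333) + (-1.1667)·(-1.1667)) / 5 = 24.8333/5 = 4.9667

S is symmetric (S[j,i] = S[i,j]). Assembling:

S = [[6.9667, 2.7667, 4.9667],
 [2.7667, 6.5667, 2.5667],
 [4.9667, 2.5667, 4.9667]]


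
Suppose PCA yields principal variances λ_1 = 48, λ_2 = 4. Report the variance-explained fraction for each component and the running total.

Step 1 — total variance = trace(Sigma) = Σ λ_i = 48 + 4 = 52.

Step 2 — fraction explained by component i = λ_i / Σ λ:
  PC1: 48/52 = 0.9231
  PC2: 4/52 = 0.0769

Step 3 — cumulative fraction after k components = (λ_1 + ... + λ_k) / Σ λ:
  k = 1: 48/52 = 0.9231
  k = 2: (48 + 4)/52 = 52/52 = 1

Summary (fraction, with percent):

explained: PC1 0.9231 (92.31%), PC2 0.0769 (7.69%);  cumulative: 0.9231, 1


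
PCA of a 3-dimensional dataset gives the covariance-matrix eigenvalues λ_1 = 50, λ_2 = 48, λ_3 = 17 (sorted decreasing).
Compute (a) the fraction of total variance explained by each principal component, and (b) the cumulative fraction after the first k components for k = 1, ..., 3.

Step 1 — total variance = trace(Sigma) = Σ λ_i = 50 + 48 + 17 = 115.

Step 2 — fraction explained by component i = λ_i / Σ λ:
  PC1: 50/115 = 0.4348
  PC2: 48/115 = 0.4174
  PC3: 17/115 = 0.1478

Step 3 — cumulative fraction after k components = (λ_1 + ... + λ_k) / Σ λ:
  k = 1: 50/115 = 0.4348
  k = 2: (50 + 48)/115 = 98/115 = 0.8522
  k = 3: (50 + 48 + 17)/115 = 115/115 = 1

Summary (fraction, with percent):

explained: PC1 0.4348 (43.48%), PC2 0.4174 (41.74%), PC3 0.1478 (14.78%);  cumulative: 0.4348, 0.8522, 1


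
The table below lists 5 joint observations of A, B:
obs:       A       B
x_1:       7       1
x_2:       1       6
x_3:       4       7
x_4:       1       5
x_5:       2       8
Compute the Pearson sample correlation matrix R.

Step 1 — column means:
  mean(A) = (7 + 1 + 4 + 1 + 2) / 5 = 15/5 = 3
  mean(B) = (1 + 6 + 7 + 5 + 8) / 5 = 27/5 = 5.4

Step 2 — sample variances and covariances s[i,j] = (1/(n-1)) · Σ_k (x_{k,i} - mean_i) · (x_{k,j} - mean_j), with n-1 = 4:
  s[A,A] = ((4)·(4) + (-2)·(-2) + (1)·(1) + (-2)·(-2) + (-1)·(-1)) / 4 = 26/4 = 6.5
  s[A,B] = ((4)·(-4.4) + (-2)·(0.6) + (1)·(1.6) + (-2)·(-0.4) + (-1)·(2.6)) / 4 = -19/4 = -4.75
  s[B,B] = ((-4.4)·(-4.4) + (0.6)·(0.6) + (1.6)·(1.6) + (-0.4)·(-0.4) + (2.6)·(2.6)) / 4 = 29.2/4 = 7.3
  Sample standard deviations s_i = √(s[i,i]):
  s(A) = √(6.5) = 2.5495
  s(B) = √(7.3) = 2.7019

Step 3 — r_{ij} = s_{ij} / (s_i · s_j):
  r[A,A] = 1 (diagonal).
  r[A,B] = -4.75 / (2.5495 · 2.7019) = -4.75 / 6.8884 = -0.6896
  r[B,B] = 1 (diagonal).

R is symmetric with unit diagonal. Assembling:

R = [[1, -0.6896],
 [-0.6896, 1]]


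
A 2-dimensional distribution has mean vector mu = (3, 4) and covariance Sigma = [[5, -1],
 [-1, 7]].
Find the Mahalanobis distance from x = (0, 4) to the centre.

Step 1 — centre the observation: (x - mu) = (-3, 0).

Step 2 — invert Sigma. det(Sigma) = 5·7 - (-1)² = 34.
  Sigma^{-1} = (1/det) · [[d, -b], [-b, a]] = [[0.2059, 0.0294],
 [0.0294, 0.1471]].

Step 3 — form the quadratic (x - mu)^T · Sigma^{-1} · (x - mu):
  Sigma^{-1} · (x - mu) = (-0.6176, -0.0882).
  (x - mu)^T · [Sigma^{-1} · (x - mu)] = (-3)·(-0.6176) + (0)·(-0.0882) = 1.8529.

Step 4 — take square root: d = √(1.8529) ≈ 1.3612.

d(x, mu) = √(1.8529) ≈ 1.3612


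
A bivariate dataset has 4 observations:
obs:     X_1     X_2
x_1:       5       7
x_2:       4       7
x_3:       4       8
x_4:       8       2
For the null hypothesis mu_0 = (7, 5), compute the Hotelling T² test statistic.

Step 1 — sample mean vector:
  mean(X_1) = (5 + 4 + 4 + 8) / 4 = 21/4 = 5.25
  mean(X_2) = (7 + 7 + 8 + 2) / 4 = 24/4 = 6
  x̄ = (5.25, 6),  deviation x̄ - mu_0 = (5.25, 6) - (7, 5) = (-1.75, 1).

Step 2 — sample covariance matrix, S[i,j] = (1/(n-1)) · Σ_k (x_{k,i} - mean_i) · (x_{k,j} - mean_j), divisor n-1 = 3:
  S[X_1,X_1] = ((-0.25)·(-0.25) + (-1.25)·(-1.25) + (-1.25)·(-1.25) + (2.75)·(2.75)) / 3 = 10.75/3 = 3.5833
  S[X_1,X_2] = ((-0.25)·(1) + (-1.25)·(1) + (-1.25)·(2) + (2.75)·(-4)) / 3 = -15/3 = -5
  S[X_2,X_2] = ((1)·(1) + (1)·(1) + (2)·(2) + (-4)·(-4)) / 3 = 22/3 = 7.3333
  S = [[3.5833, -5],
 [-5, 7.3333]].

Step 3 — invert S. det(S) = 3.5833·7.3333 - (-5)² = 1.2778.
  S^{-1} = (1/det) · [[d, -b], [-b, a]] = [[5.7391, 3.913],
 [3.913, 2.8043]].

Step 4 — quadratic form (x̄ - mu_0)^T · S^{-1} · (x̄ - mu_0):
  S^{-1} · (x̄ - mu_0) = (-6.1304, -4.0435),
  (x̄ - mu_0)^T · [...] = (-1.75)·(-6.1304) + (1)·(-4.0435) = 6.6848.

Step 5 — scale by n: T² = 4 · 6.6848 = 26.7391.

T² ≈ 26.7391


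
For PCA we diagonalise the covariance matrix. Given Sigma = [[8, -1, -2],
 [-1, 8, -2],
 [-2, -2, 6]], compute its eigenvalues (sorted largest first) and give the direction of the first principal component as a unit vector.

Step 1 — characteristic polynomial p(λ) = det(λI - Sigma) = λ³ - tr·λ² + c_1·λ - det, where tr = trace, c_1 = sum of the principal 2×2 minors, det = det(Sigma):
  tr = 8 + 8 + 6 = 22,
  c_1 = (8·8 - (-1)²) + (8·6 - (-2)²) + (8·6 - (-2)²) = 63 + 44 + 44 = 151,
  det = 8·(8·6 - (-2)²) - (-1)·((-1)·6 - (-2)·(-2)) + (-2)·((-1)·(-2) - 8·(-2)) = 8·(44) - (-1)·(-10) + (-2)·(18) = 306.
  So p(λ) = λ³ - 22λ² + 151λ - 306.
Step 2 — look for an integer root (rational root theorem: any rational root is an integer divisor of 306). Testing λ = 9:
  p(9) = 729 - 1782 + 1359 - 306 = 0  ✓
  Dividing out (λ - 9): p(λ) = (λ - 9)(λ² - 13λ + 34).
Step 3 — remaining eigenvalues from the quadratic λ² - 13λ + 34 = 0:
  Δ = 13² - 4·34 = 169 - 136 = 33,  λ = (13 ± √33)/2 = (13 ± 5.7446)/2 ≈ 9.3723 or 3.6277.
  Sorted: λ_1 = 9.3723,  λ_2 = 9,  λ_3 = 3.6277  (check: sum = 22 = tr ✓).

Step 4 — unit eigenvector for λ_1 ≈ 9.3723: v spans the null space of (Sigma - λ_1 I), whose rows are
  r_1 = (-1.3723, -1, -2),  r_2 = (-1, -1.3723, -2),  r_3 = (-2, -2, -3.3723).
  v is orthogonal to every row, so take v ∝ r_1 × r_2 = ((-1)·(-2) - (-2)·(-1.3723), (-2)·(-1) - (-1.3723)·(-2), (-1.3723)·(-1.3723) - (-1)·(-1)) ≈ (-0.7446, -0.7446, 0.8832).
  Rescale (multiply by -1 so the first nonzero entry is positive): u = (0.7446, 0.7446, -0.8832).
  ||u|| = √((0.7446)² + (0.7446)² + (-0.8832)²) = √(1.8887) ≈ 1.3743,  v_1 = u/||u|| ≈ (0.5418, 0.5418, -0.6426) (||v_1|| = 1).

λ_1 = 9.3723,  λ_2 = 9,  λ_3 = 3.6277;  v_1 ≈ (0.5418, 0.5418, -0.6426)


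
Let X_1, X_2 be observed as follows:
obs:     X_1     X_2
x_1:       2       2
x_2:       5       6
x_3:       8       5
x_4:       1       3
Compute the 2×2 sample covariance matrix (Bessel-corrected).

Step 1 — column means:
  mean(X_1) = (2 + 5 + 8 + 1) / 4 = 16/4 = 4
  mean(X_2) = (2 + 6 + 5 + 3) / 4 = 16/4 = 4

Step 2 — sample covariance S[i,j] = (1/(n-1)) · Σ_k (x_{k,i} - mean_i) · (x_{k,j} - mean_j), with n-1 = 3.
  S[X_1,X_1] = ((-2)·(-2) + (1)·(1) + (4)·(4) + (-3)·(-3)) / 3 = 30/3 = 10
  S[X_1,X_2] = ((-2)·(-2) + (1)·(2) + (4)·(1) + (-3)·(-1)) / 3 = 13/3 = 4.3333
  S[X_2,X_2] = ((-2)·(-2) + (2)·(2) + (1)·(1) + (-1)·(-1)) / 3 = 10/3 = 3.3333

S is symmetric (S[j,i] = S[i,j]). Assembling:

S = [[10, 4.3333],
 [4.3333, 3.3333]]


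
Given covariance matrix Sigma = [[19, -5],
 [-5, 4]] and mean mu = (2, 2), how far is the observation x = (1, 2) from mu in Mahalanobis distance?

Step 1 — centre the observation: (x - mu) = (-1, 0).

Step 2 — invert Sigma. det(Sigma) = 19·4 - (-5)² = 51.
  Sigma^{-1} = (1/det) · [[d, -b], [-b, a]] = [[0.0784, 0.098],
 [0.098, 0.3725]].

Step 3 — form the quadratic (x - mu)^T · Sigma^{-1} · (x - mu):
  Sigma^{-1} · (x - mu) = (-0.0784, -0.098).
  (x - mu)^T · [Sigma^{-1} · (x - mu)] = (-1)·(-0.0784) + (0)·(-0.098) = 0.0784.

Step 4 — take square root: d = √(0.0784) ≈ 0.2801.

d(x, mu) = √(0.0784) ≈ 0.2801


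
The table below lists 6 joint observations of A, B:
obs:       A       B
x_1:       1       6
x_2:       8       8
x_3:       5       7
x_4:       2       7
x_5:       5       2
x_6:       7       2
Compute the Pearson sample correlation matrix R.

Step 1 — column means:
  mean(A) = (1 + 8 + 5 + 2 + 5 + 7) / 6 = 28/6 = 4.6667
  mean(B) = (6 + 8 + 7 + 7 + 2 + 2) / 6 = 32/6 = 5.3333

Step 2 — sample variances and covariances s[i,j] = (1/(n-1)) · Σ_k (x_{k,i} - mean_i) · (x_{k,j} - mean_j), with n-1 = 5:
  s[A,A] = ((-3.6667)·(-3.6667) + (3.3333)·(3.3333) + (0.3333)·(0.3333) + (-2.6667)·(-2.6667) + (0.3333)·(0.3333) + (2.3333)·(2.3333)) / 5 = 37.3333/5 = 7.4667
  s[A,B] = ((-3.6667)·(0.6667) + (3.3333)·(2.6667) + (0.3333)·(1.6667) + (-2.6667)·(1.6667) + (0.3333)·(-3.3333) + (2.3333)·(-3.3333)) / 5 = -6.3333/5 = -1.2667
  s[B,B] = ((0.6667)·(0.6667) + (2.6667)·(2.6667) + (1.6667)·(1.6667) + (1.6667)·(1.6667) + (-3.3333)·(-3.3333) + (-3.3333)·(-3.3333)) / 5 = 35.3333/5 = 7.0667
  Sample standard deviations s_i = √(s[i,i]):
  s(A) = √(7.4667) = 2.7325
  s(B) = √(7.0667) = 2.6583

Step 3 — r_{ij} = s_{ij} / (s_i · s_j):
  r[A,A] = 1 (diagonal).
  r[A,B] = -1.2667 / (2.7325 · 2.6583) = -1.2667 / 7.2639 = -0.1744
  r[B,B] = 1 (diagonal).

R is symmetric with unit diagonal. Assembling:

R = [[1, -0.1744],
 [-0.1744, 1]]


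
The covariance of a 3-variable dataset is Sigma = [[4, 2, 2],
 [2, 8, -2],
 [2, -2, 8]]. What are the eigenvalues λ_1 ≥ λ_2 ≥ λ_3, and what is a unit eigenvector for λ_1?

Step 1 — characteristic polynomial p(λ) = det(λI - Sigma) = λ³ - tr·λ² + c_1·λ - det, where tr = trace, c_1 = sum of the principal 2×2 minors, det = det(Sigma):
  tr = 4 + 8 + 8 = 20,
  c_1 = (4·8 - (2)²) + (4·8 - (2)²) + (8·8 - (-2)²) = 28 + 28 + 60 = 116,
  det = 4·(8·8 - (-2)²) - (2)·((2)·8 - (-2)·(2)) + (2)·((2)·(-2) - 8·(2)) = 4·(60) - (2)·(20) + (2)·(-20) = 160.
  So p(λ) = λ³ - 20λ² + 116λ - 160.
Step 2 — look for an integer root (rational root theorem: any rational root is an integer divisor of 160). Testing λ = 2:
  p(2) = 8 - 80 + 232 - 160 = 0  ✓
  Dividing out (λ - 2): p(λ) = (λ - 2)(λ² - 18λ + 80).
Step 3 — remaining eigenvalues from the quadratic λ² - 18λ + 80 = 0:
  Δ = 18² - 4·80 = 324 - 320 = 4,  λ = (18 ± √4)/2 = (18 ± 2)/2 = 10 or 8.
  Sorted: λ_1 = 10,  λ_2 = 8,  λ_3 = 2  (check: sum = 20 = tr ✓).

Step 4 — unit eigenvector for λ_1 = 10: v spans the null space of (Sigma - λ_1 I), whose rows are
  r_1 = (-6, 2, 2),  r_2 = (2, -2, -2),  r_3 = (2, -2, -2).
  v is orthogonal to every row, so take v ∝ r_1 × r_2 = ((2)·(-2) - (2)·(-2), (2)·(2) - (-6)·(-2), (-6)·(-2) - (2)·(2)) = (0, -8, 8).
  Rescale (divide by 8; multiply by -1 so the first nonzero entry is positive): u = (0, 1, -1).
  ||u|| = √((0)² + (1)² + (-1)²) = √(2) ≈ 1.4142,  v_1 = u/||u|| ≈ (0, 0.7071, -0.7071) (||v_1|| = 1).

λ_1 = 10,  λ_2 = 8,  λ_3 = 2;  v_1 ≈ (0, 0.7071, -0.7071)


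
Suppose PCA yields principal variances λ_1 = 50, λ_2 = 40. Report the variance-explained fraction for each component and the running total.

Step 1 — total variance = trace(Sigma) = Σ λ_i = 50 + 40 = 90.

Step 2 — fraction explained by component i = λ_i / Σ λ:
  PC1: 50/90 = 0.5556
  PC2: 40/90 = 0.4444

Step 3 — cumulative fraction after k components = (λ_1 + ... + λ_k) / Σ λ:
  k = 1: 50/90 = 0.5556
  k = 2: (50 + 40)/90 = 90/90 = 1

Summary (fraction, with percent):

explained: PC1 0.5556 (55.56%), PC2 0.4444 (44.44%);  cumulative: 0.5556, 1
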